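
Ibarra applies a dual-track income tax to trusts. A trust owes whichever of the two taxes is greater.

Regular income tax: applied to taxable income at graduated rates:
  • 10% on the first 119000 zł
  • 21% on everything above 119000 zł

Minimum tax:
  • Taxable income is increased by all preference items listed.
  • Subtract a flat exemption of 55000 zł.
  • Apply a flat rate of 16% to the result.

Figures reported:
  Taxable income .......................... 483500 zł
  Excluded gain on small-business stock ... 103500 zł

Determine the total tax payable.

Regular income tax:
  119000 zł × 10% = 11900 zł
  364500 zł × 21% = 76545 zł
  → 88445 zł

Minimum tax:
  Adjusted income: 483500 zł + 103500 zł = 587000 zł
  Less exemption 55000 zł → base 532000 zł
  532000 zł × 16% = 85120 zł

88445 zł > 85120 zł, so the regular income tax governs.

88445 zł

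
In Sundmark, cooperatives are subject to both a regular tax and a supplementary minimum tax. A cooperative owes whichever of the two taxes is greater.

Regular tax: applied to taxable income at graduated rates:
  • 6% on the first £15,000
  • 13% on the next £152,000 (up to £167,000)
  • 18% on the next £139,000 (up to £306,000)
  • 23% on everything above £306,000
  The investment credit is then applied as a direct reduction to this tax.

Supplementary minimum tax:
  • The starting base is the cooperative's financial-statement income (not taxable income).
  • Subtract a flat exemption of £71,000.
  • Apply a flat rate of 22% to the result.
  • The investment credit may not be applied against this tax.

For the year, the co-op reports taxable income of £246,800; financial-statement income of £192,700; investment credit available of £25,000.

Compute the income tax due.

Regular tax:
  £15,000 × 6% = £900
  £152,000 × 13% = £19,760
  £79,800 × 18% = £14,364
  → £35,024
  Less investment credit £25,000 → £10,024

Supplementary minimum tax:
  Base (financial-statement income): £192,700
  Less exemption £71,000 → base £121,700
  £121,700 × 22% = £26,774

£26,774 > £10,024, so the supplementary minimum tax is the binding amount.

£26,774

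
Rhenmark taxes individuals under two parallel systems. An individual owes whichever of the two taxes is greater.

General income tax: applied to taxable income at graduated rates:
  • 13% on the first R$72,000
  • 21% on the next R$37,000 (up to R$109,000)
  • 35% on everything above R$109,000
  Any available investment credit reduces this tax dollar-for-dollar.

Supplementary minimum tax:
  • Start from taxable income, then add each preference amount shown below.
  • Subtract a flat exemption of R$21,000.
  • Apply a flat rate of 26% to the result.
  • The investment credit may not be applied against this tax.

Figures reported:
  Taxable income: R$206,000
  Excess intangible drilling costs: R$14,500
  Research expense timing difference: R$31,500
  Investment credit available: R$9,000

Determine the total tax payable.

Supplementary minimum tax:
  Adjusted income: R$206,000 + R$14,500 + R$31,500 = R$252,000
  Less exemption R$21,000 → base R$231,000
  R$231,000 × 26% = R$60,060

General income tax:
  R$72,000 × 13% = R$9,360
  R$37,000 × 21% = R$7,770
  R$97,000 × 35% = R$33,950
  → R$51,080
  Less investment credit R$9,000 → R$42,080

R$60,060 > R$42,080, so the supplementary minimum tax is the binding amount.

R$60,060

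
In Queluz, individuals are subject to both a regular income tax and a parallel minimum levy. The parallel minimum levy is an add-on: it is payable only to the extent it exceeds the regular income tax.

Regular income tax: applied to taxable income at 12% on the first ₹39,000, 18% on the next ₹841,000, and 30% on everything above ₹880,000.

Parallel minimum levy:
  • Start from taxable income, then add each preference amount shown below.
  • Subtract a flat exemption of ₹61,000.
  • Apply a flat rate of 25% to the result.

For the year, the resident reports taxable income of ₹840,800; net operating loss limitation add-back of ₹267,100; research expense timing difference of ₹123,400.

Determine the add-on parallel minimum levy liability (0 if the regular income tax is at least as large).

Parallel minimum levy:
  Adjusted income: ₹840,800 + ₹267,100 + ₹123,400 = ₹1,231,300
  Less exemption ₹61,000 → base ₹1,170,300
  ₹1,170,300 × 25% = ₹292,575

Regular income tax:
  ₹39,000 × 12% = ₹4,680
  ₹801,800 × 18% = ₹144,324
  → ₹149,004

Excess of parallel minimum levy over regular income tax: ₹292,575 − ₹149,004 = ₹143,571.

₹143,571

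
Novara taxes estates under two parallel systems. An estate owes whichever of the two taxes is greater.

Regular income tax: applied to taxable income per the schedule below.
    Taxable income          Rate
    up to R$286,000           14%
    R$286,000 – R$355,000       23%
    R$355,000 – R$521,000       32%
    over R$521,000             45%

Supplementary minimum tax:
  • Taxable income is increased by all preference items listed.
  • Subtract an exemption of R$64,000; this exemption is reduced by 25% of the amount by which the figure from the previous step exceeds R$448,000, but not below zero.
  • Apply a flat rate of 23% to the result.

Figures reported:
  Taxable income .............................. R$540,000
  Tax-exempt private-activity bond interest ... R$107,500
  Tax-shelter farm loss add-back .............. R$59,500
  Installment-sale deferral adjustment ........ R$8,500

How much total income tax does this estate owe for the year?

R$164,565

Supplementary minimum tax:
  Adjusted income: R$540,000 + R$107,500 + R$59,500 + R$8,500 = R$715,500
  Exemption: 25% × (R$715,500 − R$448,000) = R$66,875 ≥ R$64,000, so the exemption is fully phased out
  Base: R$715,500 − R$0 = R$715,500
  R$715,500 × 23% = R$164,565

Regular income tax:
  R$286,000 × 14% = R$40,040
  R$69,000 × 23% = R$15,870
  R$166,000 × 32% = R$53,120
  R$19,000 × 45% = R$8,550
  → R$117,580

R$164,565 > R$117,580, so the supplementary minimum tax is the binding amount.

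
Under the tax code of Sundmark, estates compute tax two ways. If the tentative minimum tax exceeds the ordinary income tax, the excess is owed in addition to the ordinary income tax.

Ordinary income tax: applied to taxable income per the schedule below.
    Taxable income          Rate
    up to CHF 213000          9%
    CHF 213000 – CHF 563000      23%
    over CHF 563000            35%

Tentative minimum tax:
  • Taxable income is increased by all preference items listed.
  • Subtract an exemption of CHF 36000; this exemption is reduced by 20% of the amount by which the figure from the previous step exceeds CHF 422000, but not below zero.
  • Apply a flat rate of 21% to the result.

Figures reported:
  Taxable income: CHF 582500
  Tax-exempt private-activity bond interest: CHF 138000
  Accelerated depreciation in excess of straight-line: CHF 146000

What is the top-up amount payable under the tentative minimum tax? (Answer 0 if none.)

Ordinary income tax:
  CHF 213000 × 9% = CHF 19170
  CHF 350000 × 23% = CHF 80500
  CHF 19500 × 35% = CHF 6825
  → CHF 106495

Tentative minimum tax:
  Adjusted income: CHF 582500 + CHF 138000 + CHF 146000 = CHF 866500
  Exemption: 20% × (CHF 866500 − CHF 422000) = CHF 88900 ≥ CHF 36000, so the exemption is fully phased out
  Base: CHF 866500 − CHF 0 = CHF 866500
  CHF 866500 × 21% = CHF 181965

Excess of tentative minimum tax over ordinary income tax: CHF 181965 − CHF 106495 = CHF 75470.

CHF 75470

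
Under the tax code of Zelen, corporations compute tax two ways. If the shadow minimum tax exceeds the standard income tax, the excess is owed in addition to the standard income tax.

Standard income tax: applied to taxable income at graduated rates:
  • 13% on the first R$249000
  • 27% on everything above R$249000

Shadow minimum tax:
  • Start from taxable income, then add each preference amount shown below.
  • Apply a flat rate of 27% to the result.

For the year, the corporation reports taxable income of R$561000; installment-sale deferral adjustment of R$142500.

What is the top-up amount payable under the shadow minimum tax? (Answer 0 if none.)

R$73335

Standard income tax:
  R$249000 × 13% = R$32370
  R$312000 × 27% = R$84240
  → R$116610

Shadow minimum tax:
  Adjusted income: R$561000 + R$142500 = R$703500
  R$703500 × 27% = R$189945

Excess of shadow minimum tax over standard income tax: R$189945 − R$116610 = R$73335.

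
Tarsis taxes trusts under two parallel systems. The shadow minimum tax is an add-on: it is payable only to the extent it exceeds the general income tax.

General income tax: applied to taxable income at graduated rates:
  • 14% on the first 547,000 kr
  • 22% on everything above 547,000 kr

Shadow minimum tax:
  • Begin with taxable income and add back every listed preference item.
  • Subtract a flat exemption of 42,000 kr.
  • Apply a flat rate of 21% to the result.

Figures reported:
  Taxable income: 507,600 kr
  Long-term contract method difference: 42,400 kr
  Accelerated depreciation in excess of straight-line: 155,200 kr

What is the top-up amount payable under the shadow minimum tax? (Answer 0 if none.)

68,208 kr

Shadow minimum tax:
  Adjusted income: 507,600 kr + 42,400 kr + 155,200 kr = 705,200 kr
  Less exemption 42,000 kr → base 663,200 kr
  663,200 kr × 21% = 139,272 kr

General income tax:
  507,600 kr × 14% = 71,064 kr

Excess of shadow minimum tax over general income tax: 139,272 kr − 71,064 kr = 68,208 kr.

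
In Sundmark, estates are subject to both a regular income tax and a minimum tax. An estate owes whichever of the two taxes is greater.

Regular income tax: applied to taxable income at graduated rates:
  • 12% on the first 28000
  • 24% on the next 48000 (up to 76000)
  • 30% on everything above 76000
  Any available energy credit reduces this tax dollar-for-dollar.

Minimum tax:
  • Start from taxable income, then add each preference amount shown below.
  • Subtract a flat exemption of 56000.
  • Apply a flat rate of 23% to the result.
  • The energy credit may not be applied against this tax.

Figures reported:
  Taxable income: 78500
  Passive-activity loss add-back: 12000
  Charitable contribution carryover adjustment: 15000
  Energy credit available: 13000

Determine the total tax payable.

11385

Minimum tax:
  Adjusted income: 78500 + 12000 + 15000 = 105500
  Less exemption 56000 → base 49500
  49500 × 23% = 11385

Regular income tax:
  28000 × 12% = 3360
  48000 × 24% = 11520
  2500 × 30% = 750
  → 15630
  Less energy credit 13000 → 2630

11385 > 2630, so the minimum tax is the binding amount.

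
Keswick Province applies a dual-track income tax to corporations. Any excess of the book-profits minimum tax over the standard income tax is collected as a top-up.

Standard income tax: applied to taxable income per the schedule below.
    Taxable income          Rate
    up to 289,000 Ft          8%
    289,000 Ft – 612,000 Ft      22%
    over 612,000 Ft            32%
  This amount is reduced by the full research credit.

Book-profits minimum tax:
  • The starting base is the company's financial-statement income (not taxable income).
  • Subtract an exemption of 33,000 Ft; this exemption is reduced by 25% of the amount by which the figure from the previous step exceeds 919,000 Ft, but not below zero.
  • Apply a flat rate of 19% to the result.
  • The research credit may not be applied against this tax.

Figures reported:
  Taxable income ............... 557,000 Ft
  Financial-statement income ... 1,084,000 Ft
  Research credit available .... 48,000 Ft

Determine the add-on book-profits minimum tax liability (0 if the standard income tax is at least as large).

171,880 Ft

Standard income tax:
  289,000 Ft × 8% = 23,120 Ft
  268,000 Ft × 22% = 58,960 Ft
  → 82,080 Ft
  Less research credit 48,000 Ft → 34,080 Ft

Book-profits minimum tax:
  Base (financial-statement income): 1,084,000 Ft
  Exemption: 25% × (1,084,000 Ft − 919,000 Ft) = 41,250 Ft ≥ 33,000 Ft, so the exemption is fully phased out
  Base: 1,084,000 Ft − 0 Ft = 1,084,000 Ft
  1,084,000 Ft × 19% = 205,960 Ft

Excess of book-profits minimum tax over standard income tax: 205,960 Ft − 34,080 Ft = 171,880 Ft.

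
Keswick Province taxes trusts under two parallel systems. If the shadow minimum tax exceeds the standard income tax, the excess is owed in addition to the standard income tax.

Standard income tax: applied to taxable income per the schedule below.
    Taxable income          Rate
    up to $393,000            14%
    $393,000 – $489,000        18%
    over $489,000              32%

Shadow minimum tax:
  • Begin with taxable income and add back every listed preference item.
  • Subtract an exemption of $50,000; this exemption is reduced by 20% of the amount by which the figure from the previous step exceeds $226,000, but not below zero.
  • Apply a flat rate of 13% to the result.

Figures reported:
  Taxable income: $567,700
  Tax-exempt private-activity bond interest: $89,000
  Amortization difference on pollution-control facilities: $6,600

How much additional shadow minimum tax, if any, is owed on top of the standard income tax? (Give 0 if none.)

$0

Shadow minimum tax:
  Adjusted income: $567,700 + $89,000 + $6,600 = $663,300
  Exemption: 20% × ($663,300 − $226,000) = $87,460 ≥ $50,000, so the exemption is fully phased out
  Base: $663,300 − $0 = $663,300
  $663,300 × 13% = $86,229

Standard income tax:
  $393,000 × 14% = $55,020
  $96,000 × 18% = $17,280
  $78,700 × 32% = $25,184
  → $97,484

$86,229 ≤ $97,484, so no add-on is due.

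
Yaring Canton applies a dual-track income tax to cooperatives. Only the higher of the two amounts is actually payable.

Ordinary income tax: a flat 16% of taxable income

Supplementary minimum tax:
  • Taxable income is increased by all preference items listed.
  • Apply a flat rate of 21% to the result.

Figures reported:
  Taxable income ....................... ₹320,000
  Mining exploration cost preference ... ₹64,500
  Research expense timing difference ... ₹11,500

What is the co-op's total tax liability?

Ordinary income tax:
  ₹320,000 × 16% = ₹51,200

Supplementary minimum tax:
  Adjusted income: ₹320,000 + ₹64,500 + ₹11,500 = ₹396,000
  ₹396,000 × 21% = ₹83,160

₹83,160 > ₹51,200, so the supplementary minimum tax is the binding amount.

₹83,160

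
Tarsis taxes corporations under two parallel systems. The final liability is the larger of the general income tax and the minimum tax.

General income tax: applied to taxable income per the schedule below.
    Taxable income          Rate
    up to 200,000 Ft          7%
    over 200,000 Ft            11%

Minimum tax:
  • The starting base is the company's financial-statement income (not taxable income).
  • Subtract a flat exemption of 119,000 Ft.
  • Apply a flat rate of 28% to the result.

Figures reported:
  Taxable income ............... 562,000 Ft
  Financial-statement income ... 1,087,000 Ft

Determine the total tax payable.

Minimum tax:
  Base (financial-statement income): 1,087,000 Ft
  Less exemption 119,000 Ft → base 968,000 Ft
  968,000 Ft × 28% = 271,040 Ft

General income tax:
  200,000 Ft × 7% = 14,000 Ft
  362,000 Ft × 11% = 39,820 Ft
  → 53,820 Ft

271,040 Ft > 53,820 Ft, so the minimum tax is the binding amount.

271,040 Ft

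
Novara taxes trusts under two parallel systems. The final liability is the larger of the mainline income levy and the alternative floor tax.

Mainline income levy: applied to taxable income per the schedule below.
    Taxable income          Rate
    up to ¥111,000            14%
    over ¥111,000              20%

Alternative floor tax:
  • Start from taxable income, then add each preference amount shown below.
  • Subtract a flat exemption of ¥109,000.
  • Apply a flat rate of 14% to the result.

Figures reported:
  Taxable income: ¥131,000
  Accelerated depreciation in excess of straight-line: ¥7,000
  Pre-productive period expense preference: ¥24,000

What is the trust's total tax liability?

Alternative floor tax:
  Adjusted income: ¥131,000 + ¥7,000 + ¥24,000 = ¥162,000
  Less exemption ¥109,000 → base ¥53,000
  ¥53,000 × 14% = ¥7,420

Mainline income levy:
  ¥111,000 × 14% = ¥15,540
  ¥20,000 × 20% = ¥4,000
  → ¥19,540

¥19,540 > ¥7,420, so the mainline income levy governs.

¥19,540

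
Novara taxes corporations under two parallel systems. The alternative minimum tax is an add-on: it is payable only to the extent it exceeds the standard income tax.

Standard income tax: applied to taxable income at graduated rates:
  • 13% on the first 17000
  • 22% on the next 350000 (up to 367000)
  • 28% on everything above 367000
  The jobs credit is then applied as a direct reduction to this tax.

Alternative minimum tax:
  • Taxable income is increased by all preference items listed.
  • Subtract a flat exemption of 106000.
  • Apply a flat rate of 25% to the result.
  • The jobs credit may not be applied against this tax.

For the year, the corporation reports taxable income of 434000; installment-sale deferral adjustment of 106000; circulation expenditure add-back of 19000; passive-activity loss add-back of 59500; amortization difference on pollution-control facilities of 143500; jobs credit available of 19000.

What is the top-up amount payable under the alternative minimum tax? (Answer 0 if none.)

85030

Standard income tax:
  17000 × 13% = 2210
  350000 × 22% = 77000
  67000 × 28% = 18760
  → 97970
  Less jobs credit 19000 → 78970

Alternative minimum tax:
  Adjusted income: 434000 + 106000 + 19000 + 59500 + 143500 = 762000
  Less exemption 106000 → base 656000
  656000 × 25% = 164000

Excess of alternative minimum tax over standard income tax: 164000 − 78970 = 85030.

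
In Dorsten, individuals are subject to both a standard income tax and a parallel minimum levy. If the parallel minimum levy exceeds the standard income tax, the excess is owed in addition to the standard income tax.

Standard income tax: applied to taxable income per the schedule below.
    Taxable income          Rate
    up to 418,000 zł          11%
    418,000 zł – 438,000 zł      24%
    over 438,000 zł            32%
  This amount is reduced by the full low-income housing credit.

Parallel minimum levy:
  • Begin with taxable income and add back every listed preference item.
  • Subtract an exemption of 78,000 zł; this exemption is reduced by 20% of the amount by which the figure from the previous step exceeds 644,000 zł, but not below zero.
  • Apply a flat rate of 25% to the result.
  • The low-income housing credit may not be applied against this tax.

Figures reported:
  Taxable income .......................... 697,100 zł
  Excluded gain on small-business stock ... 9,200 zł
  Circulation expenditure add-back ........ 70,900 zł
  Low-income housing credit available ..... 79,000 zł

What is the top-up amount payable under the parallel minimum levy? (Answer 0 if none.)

126,768 zł

Standard income tax:
  418,000 zł × 11% = 45,980 zł
  20,000 zł × 24% = 4,800 zł
  259,100 zł × 32% = 82,912 zł
  → 133,692 zł
  Less low-income housing credit 79,000 zł → 54,692 zł

Parallel minimum levy:
  Adjusted income: 697,100 zł + 9,200 zł + 70,900 zł = 777,200 zł
  Exemption: 78,000 zł − 20% × (777,200 zł − 644,000 zł) = 78,000 zł − 26,640 zł = 51,360 zł
  Base: 777,200 zł − 51,360 zł = 725,840 zł
  725,840 zł × 25% = 181,460 zł

Excess of parallel minimum levy over standard income tax: 181,460 zł − 54,692 zł = 126,768 zł.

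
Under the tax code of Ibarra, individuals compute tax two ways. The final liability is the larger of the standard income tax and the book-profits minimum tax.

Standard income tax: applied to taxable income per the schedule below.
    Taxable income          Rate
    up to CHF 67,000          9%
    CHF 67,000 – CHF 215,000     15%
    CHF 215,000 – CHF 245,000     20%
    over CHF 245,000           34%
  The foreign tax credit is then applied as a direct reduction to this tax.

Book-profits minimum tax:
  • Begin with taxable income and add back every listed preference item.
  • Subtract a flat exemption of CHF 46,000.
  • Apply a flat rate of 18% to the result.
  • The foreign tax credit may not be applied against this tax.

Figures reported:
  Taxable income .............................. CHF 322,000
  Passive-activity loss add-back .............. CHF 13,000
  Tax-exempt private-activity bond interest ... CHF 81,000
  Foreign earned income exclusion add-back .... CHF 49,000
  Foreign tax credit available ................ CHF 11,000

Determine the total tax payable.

Standard income tax:
  CHF 67,000 × 9% = CHF 6,030
  CHF 148,000 × 15% = CHF 22,200
  CHF 30,000 × 20% = CHF 6,000
  CHF 77,000 × 34% = CHF 26,180
  → CHF 60,410
  Less foreign tax credit CHF 11,000 → CHF 49,410

Book-profits minimum tax:
  Adjusted income: CHF 322,000 + CHF 13,000 + CHF 81,000 + CHF 49,000 = CHF 465,000
  Less exemption CHF 46,000 → base CHF 419,000
  CHF 419,000 × 18% = CHF 75,420

CHF 75,420 > CHF 49,410, so the book-profits minimum tax is the binding amount.

CHF 75,420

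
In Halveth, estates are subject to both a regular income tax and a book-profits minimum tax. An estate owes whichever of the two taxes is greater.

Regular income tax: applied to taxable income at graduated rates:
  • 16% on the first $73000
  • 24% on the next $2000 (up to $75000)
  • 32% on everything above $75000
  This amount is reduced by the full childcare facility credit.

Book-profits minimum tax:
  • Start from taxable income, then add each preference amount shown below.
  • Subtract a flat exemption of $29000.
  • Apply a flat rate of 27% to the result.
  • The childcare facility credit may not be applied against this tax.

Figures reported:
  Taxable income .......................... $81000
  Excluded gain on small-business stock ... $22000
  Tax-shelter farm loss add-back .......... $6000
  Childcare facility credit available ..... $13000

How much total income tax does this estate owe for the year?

Regular income tax:
  $73000 × 16% = $11680
  $2000 × 24% = $480
  $6000 × 32% = $1920
  → $14080
  Less childcare facility credit $13000 → $1080

Book-profits minimum tax:
  Adjusted income: $81000 + $22000 + $6000 = $109000
  Less exemption $29000 → base $80000
  $80000 × 27% = $21600

$21600 > $1080, so the book-profits minimum tax is the binding amount.

$21600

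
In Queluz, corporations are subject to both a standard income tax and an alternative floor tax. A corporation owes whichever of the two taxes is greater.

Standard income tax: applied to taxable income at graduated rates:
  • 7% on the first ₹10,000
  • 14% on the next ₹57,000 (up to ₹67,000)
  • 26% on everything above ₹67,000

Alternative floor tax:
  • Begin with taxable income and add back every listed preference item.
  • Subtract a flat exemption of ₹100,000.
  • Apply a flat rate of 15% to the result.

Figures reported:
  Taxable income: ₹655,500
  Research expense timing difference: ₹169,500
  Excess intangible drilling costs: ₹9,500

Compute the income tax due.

₹161,690

Alternative floor tax:
  Adjusted income: ₹655,500 + ₹169,500 + ₹9,500 = ₹834,500
  Less exemption ₹100,000 → base ₹734,500
  ₹734,500 × 15% = ₹110,175

Standard income tax:
  ₹10,000 × 7% = ₹700
  ₹57,000 × 14% = ₹7,980
  ₹588,500 × 26% = ₹153,010
  → ₹161,690

₹161,690 > ₹110,175, so the standard income tax governs.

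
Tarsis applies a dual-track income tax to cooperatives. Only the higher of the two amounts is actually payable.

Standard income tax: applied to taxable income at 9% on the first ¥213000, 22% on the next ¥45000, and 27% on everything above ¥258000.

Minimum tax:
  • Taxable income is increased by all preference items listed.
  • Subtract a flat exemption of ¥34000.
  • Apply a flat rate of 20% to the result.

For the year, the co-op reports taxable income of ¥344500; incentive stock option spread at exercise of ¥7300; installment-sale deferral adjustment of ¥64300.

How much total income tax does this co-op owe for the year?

Minimum tax:
  Adjusted income: ¥344500 + ¥7300 + ¥64300 = ¥416100
  Less exemption ¥34000 → base ¥382100
  ¥382100 × 20% = ¥76420

Standard income tax:
  ¥213000 × 9% = ¥19170
  ¥45000 × 22% = ¥9900
  ¥86500 × 27% = ¥23355
  → ¥52425

¥76420 > ¥52425, so the minimum tax is the binding amount.

¥76420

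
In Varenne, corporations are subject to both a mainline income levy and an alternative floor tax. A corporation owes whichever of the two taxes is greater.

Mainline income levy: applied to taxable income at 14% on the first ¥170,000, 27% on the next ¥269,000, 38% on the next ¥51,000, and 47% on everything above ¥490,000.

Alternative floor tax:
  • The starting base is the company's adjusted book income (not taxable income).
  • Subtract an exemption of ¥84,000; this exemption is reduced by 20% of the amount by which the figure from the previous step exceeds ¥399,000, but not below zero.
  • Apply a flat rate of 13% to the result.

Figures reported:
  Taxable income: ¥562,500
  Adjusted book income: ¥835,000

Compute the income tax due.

Mainline income levy:
  ¥170,000 × 14% = ¥23,800
  ¥269,000 × 27% = ¥72,630
  ¥51,000 × 38% = ¥19,380
  ¥72,500 × 47% = ¥34,075
  → ¥149,885

Alternative floor tax:
  Base (adjusted book income): ¥835,000
  Exemption: 20% × (¥835,000 − ¥399,000) = ¥87,200 ≥ ¥84,000, so the exemption is fully phased out
  Base: ¥835,000 − ¥0 = ¥835,000
  ¥835,000 × 13% = ¥108,550

¥149,885 > ¥108,550, so the mainline income levy governs.

¥149,885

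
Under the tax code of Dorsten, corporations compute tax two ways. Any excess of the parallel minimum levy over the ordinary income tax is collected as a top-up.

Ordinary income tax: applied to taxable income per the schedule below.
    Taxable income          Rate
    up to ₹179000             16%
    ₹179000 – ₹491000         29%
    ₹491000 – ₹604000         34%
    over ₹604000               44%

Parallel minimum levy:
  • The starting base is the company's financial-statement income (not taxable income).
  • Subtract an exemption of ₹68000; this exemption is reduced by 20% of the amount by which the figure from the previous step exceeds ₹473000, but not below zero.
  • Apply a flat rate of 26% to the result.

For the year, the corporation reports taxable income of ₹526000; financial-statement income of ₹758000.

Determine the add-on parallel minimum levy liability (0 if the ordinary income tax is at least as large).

₹63200

Parallel minimum levy:
  Base (financial-statement income): ₹758000
  Exemption: ₹68000 − 20% × (₹758000 − ₹473000) = ₹68000 − ₹57000 = ₹11000
  Base: ₹758000 − ₹11000 = ₹747000
  ₹747000 × 26% = ₹194220

Ordinary income tax:
  ₹179000 × 16% = ₹28640
  ₹312000 × 29% = ₹90480
  ₹35000 × 34% = ₹11900
  → ₹131020

Excess of parallel minimum levy over ordinary income tax: ₹194220 − ₹131020 = ₹63200.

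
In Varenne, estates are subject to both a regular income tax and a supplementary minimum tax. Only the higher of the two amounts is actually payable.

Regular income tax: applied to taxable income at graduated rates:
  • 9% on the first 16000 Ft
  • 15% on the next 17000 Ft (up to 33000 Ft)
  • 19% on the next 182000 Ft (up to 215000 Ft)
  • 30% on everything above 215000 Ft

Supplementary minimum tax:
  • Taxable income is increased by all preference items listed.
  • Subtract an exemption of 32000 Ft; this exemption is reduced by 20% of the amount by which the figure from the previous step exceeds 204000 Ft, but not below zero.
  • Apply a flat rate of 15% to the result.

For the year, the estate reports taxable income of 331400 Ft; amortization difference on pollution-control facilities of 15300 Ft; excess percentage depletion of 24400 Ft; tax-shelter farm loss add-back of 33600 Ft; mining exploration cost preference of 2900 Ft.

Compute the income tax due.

73490 Ft

Supplementary minimum tax:
  Adjusted income: 331400 Ft + 15300 Ft + 24400 Ft + 33600 Ft + 2900 Ft = 407600 Ft
  Exemption: 20% × (407600 Ft − 204000 Ft) = 40720 Ft ≥ 32000 Ft, so the exemption is fully phased out
  Base: 407600 Ft − 0 Ft = 407600 Ft
  407600 Ft × 15% = 61140 Ft

Regular income tax:
  16000 Ft × 9% = 1440 Ft
  17000 Ft × 15% = 2550 Ft
  182000 Ft × 19% = 34580 Ft
  116400 Ft × 30% = 34920 Ft
  → 73490 Ft

73490 Ft > 61140 Ft, so the regular income tax governs.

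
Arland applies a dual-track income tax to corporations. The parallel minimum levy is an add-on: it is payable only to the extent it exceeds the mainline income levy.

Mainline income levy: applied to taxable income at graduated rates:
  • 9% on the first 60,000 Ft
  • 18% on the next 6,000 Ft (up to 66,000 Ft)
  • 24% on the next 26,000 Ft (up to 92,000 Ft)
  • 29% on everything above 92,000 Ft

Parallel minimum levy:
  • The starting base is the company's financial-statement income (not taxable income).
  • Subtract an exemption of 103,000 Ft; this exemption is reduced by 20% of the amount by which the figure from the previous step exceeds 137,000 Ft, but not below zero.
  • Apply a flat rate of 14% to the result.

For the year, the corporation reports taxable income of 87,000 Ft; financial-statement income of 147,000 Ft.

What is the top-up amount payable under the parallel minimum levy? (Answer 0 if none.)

0 Ft

Mainline income levy:
  60,000 Ft × 9% = 5,400 Ft
  6,000 Ft × 18% = 1,080 Ft
  21,000 Ft × 24% = 5,040 Ft
  → 11,520 Ft

Parallel minimum levy:
  Base (financial-statement income): 147,000 Ft
  Exemption: 103,000 Ft − 20% × (147,000 Ft − 137,000 Ft) = 103,000 Ft − 2,000 Ft = 101,000 Ft
  Base: 147,000 Ft − 101,000 Ft = 46,000 Ft
  46,000 Ft × 14% = 6,440 Ft

6,440 Ft ≤ 11,520 Ft, so no add-on is due.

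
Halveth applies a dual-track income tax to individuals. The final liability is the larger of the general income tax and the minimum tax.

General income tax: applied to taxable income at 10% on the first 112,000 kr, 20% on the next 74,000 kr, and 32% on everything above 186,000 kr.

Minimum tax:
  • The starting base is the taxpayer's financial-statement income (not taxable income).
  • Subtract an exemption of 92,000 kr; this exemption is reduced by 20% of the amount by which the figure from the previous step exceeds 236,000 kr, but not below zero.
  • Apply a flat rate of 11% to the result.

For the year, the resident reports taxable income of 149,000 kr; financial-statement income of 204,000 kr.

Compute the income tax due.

Minimum tax:
  Base (financial-statement income): 204,000 kr
  Exemption: 204,000 kr ≤ 236,000 kr, so full 92,000 kr applies
  Base: 204,000 kr − 92,000 kr = 112,000 kr
  112,000 kr × 11% = 12,320 kr

General income tax:
  112,000 kr × 10% = 11,200 kr
  37,000 kr × 20% = 7,400 kr
  → 18,600 kr

18,600 kr > 12,320 kr, so the general income tax governs.

18,600 kr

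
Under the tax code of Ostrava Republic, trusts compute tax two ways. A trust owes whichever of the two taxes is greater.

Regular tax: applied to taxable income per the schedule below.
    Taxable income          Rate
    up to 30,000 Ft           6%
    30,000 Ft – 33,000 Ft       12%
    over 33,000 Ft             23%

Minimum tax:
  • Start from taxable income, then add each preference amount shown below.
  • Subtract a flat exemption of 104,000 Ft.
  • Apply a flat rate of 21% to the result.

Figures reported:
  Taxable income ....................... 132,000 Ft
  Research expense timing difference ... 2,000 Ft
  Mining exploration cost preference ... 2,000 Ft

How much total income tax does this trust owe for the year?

Regular tax:
  30,000 Ft × 6% = 1,800 Ft
  3,000 Ft × 12% = 360 Ft
  99,000 Ft × 23% = 22,770 Ft
  → 24,930 Ft

Minimum tax:
  Adjusted income: 132,000 Ft + 2,000 Ft + 2,000 Ft = 136,000 Ft
  Less exemption 104,000 Ft → base 32,000 Ft
  32,000 Ft × 21% = 6,720 Ft

24,930 Ft > 6,720 Ft, so the regular tax governs.

24,930 Ft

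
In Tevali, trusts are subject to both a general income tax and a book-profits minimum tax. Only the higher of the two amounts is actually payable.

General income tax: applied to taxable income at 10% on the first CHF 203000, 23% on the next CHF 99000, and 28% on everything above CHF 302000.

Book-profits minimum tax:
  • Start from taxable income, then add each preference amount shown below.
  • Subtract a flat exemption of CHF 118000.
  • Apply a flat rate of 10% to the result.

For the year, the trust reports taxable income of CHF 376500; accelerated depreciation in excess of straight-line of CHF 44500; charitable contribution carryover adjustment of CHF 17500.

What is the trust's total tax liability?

General income tax:
  CHF 203000 × 10% = CHF 20300
  CHF 99000 × 23% = CHF 22770
  CHF 74500 × 28% = CHF 20860
  → CHF 63930

Book-profits minimum tax:
  Adjusted income: CHF 376500 + CHF 44500 + CHF 17500 = CHF 438500
  Less exemption CHF 118000 → base CHF 320500
  CHF 320500 × 10% = CHF 32050

CHF 63930 > CHF 32050, so the general income tax governs.

CHF 63930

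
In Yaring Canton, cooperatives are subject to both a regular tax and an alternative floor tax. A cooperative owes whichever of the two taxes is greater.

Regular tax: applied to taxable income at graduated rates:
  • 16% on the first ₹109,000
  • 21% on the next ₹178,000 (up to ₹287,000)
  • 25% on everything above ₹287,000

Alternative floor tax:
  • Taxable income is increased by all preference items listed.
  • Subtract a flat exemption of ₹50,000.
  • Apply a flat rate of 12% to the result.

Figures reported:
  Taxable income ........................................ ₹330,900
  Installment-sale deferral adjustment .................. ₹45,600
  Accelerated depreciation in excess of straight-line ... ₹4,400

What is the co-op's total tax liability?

Alternative floor tax:
  Adjusted income: ₹330,900 + ₹45,600 + ₹4,400 = ₹380,900
  Less exemption ₹50,000 → base ₹330,900
  ₹330,900 × 12% = ₹39,708

Regular tax:
  ₹109,000 × 16% = ₹17,440
  ₹178,000 × 21% = ₹37,380
  ₹43,900 × 25% = ₹10,975
  → ₹65,795

₹65,795 > ₹39,708, so the regular tax governs.

₹65,795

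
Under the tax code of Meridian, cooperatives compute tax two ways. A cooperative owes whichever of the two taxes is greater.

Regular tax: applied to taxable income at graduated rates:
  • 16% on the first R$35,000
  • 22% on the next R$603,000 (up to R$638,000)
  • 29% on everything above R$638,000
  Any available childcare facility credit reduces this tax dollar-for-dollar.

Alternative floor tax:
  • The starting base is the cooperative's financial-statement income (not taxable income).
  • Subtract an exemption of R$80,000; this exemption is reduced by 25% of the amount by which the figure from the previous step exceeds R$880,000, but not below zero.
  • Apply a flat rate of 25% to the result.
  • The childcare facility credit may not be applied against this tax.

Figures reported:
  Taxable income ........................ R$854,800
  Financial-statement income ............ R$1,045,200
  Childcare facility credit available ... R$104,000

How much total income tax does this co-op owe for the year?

R$251,625

Alternative floor tax:
  Base (financial-statement income): R$1,045,200
  Exemption: R$80,000 − 25% × (R$1,045,200 − R$880,000) = R$80,000 − R$41,300 = R$38,700
  Base: R$1,045,200 − R$38,700 = R$1,006,500
  R$1,006,500 × 25% = R$251,625

Regular tax:
  R$35,000 × 16% = R$5,600
  R$603,000 × 22% = R$132,660
  R$216,800 × 29% = R$62,872
  → R$201,132
  Less childcare facility credit R$104,000 → R$97,132

R$251,625 > R$97,132, so the alternative floor tax is the binding amount.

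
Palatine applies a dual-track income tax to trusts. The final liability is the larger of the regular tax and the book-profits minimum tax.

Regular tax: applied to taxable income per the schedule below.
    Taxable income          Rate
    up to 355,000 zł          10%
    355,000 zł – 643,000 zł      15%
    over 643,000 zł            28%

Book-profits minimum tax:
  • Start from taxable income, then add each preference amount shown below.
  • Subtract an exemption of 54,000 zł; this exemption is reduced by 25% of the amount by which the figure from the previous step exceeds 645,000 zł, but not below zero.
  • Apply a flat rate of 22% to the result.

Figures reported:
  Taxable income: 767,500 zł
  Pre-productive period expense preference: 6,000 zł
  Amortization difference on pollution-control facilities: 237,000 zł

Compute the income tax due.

Book-profits minimum tax:
  Adjusted income: 767,500 zł + 6,000 zł + 237,000 zł = 1,010,500 zł
  Exemption: 25% × (1,010,500 zł − 645,000 zł) = 91,375 zł ≥ 54,000 zł, so the exemption is fully phased out
  Base: 1,010,500 zł − 0 zł = 1,010,500 zł
  1,010,500 zł × 22% = 222,310 zł

Regular tax:
  355,000 zł × 10% = 35,500 zł
  288,000 zł × 15% = 43,200 zł
  124,500 zł × 28% = 34,860 zł
  → 113,560 zł

222,310 zł > 113,560 zł, so the book-profits minimum tax is the binding amount.

222,310 zł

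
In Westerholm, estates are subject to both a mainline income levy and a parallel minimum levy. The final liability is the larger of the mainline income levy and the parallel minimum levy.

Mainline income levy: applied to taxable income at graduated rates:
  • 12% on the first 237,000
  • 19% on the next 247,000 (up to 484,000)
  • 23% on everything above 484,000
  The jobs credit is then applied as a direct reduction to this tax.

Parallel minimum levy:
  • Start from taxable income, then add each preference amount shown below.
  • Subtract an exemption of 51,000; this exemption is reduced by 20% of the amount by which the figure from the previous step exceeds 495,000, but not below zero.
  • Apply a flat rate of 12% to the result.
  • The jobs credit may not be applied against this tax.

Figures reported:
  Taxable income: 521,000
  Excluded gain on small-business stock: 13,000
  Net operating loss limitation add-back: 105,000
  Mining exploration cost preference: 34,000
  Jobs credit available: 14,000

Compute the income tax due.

78,912

Mainline income levy:
  237,000 × 12% = 28,440
  247,000 × 19% = 46,930
  37,000 × 23% = 8,510
  → 83,880
  Less jobs credit 14,000 → 69,880

Parallel minimum levy:
  Adjusted income: 521,000 + 13,000 + 105,000 + 34,000 = 673,000
  Exemption: 51,000 − 20% × (673,000 − 495,000) = 51,000 − 35,600 = 15,400
  Base: 673,000 − 15,400 = 657,600
  657,600 × 12% = 78,912

78,912 > 69,880, so the parallel minimum levy is the binding amount.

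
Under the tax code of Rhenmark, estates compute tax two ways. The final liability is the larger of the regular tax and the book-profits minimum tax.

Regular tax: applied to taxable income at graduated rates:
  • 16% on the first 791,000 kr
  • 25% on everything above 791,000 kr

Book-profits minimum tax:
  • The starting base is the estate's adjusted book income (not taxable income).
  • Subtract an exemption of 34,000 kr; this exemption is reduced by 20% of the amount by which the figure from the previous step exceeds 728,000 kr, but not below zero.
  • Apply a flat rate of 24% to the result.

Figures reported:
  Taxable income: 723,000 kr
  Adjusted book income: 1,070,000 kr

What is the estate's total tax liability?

256,800 kr

Regular tax:
  723,000 kr × 16% = 115,680 kr

Book-profits minimum tax:
  Base (adjusted book income): 1,070,000 kr
  Exemption: 20% × (1,070,000 kr − 728,000 kr) = 68,400 kr ≥ 34,000 kr, so the exemption is fully phased out
  Base: 1,070,000 kr − 0 kr = 1,070,000 kr
  1,070,000 kr × 24% = 256,800 kr

256,800 kr > 115,680 kr, so the book-profits minimum tax is the binding amount.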